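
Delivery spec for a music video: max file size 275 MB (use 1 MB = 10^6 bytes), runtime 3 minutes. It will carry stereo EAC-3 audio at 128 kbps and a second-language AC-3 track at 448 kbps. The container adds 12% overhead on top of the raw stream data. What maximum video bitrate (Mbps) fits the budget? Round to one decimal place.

10.3 Mbps

Budget: 275 MB = 2200.0 Mb.
Stream payload after overhead: 2200.0 / 1.12 = 1964.3 Mb.
3 min = 180 s
Total bitrate budget: 1964.3 Mb / 180 s = 10.913 Mbps.
Audio total: 128 + 448 = 576 kbps = 0.576 Mbps.
Video: 10.913 − 0.576 = 10.337 Mbps.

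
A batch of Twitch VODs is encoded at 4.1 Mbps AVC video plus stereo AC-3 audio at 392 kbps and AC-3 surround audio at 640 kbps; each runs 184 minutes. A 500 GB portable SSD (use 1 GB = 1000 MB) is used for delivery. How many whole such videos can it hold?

70

184 min = 11040 s
Audio total: 392 + 640 = 1032 kbps = 1.032 Mbps.
Total bitrate: 5.132 Mbps.
Per item: 5.132 Mbps × 11040 s = 56,657 Mb = 7,082 MB.
Capacity: 500 GB = 4,000,000 Mb; 70.60 items → 70 complete.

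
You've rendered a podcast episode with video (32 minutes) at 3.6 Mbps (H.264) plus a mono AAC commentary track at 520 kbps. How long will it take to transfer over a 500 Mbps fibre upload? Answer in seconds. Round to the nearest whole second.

32 min = 1920 s
Audio: 520 kbps = 0.520 Mbps.
Total bitrate: 4.120 Mbps.
File: 4.120 Mbps × 1920 s = 7910.4 Mb.
At 500 Mbps: 7910.4 / 500 = 15.8 s ≈ 15.8 seconds.

16 seconds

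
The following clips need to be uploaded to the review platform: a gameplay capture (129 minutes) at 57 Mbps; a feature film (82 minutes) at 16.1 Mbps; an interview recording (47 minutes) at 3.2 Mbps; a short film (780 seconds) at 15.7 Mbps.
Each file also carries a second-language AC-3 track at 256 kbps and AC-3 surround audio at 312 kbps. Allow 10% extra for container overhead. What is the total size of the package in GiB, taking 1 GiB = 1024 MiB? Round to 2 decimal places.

70.55 GiB

Audio total: 256 + 312 = 568 kbps = 0.568 Mbps.
gameplay capture: 57.568 Mbps × 7740 s × 1.10 = 490134.0 Mb
feature film: 16.668 Mbps × 4920 s × 1.10 = 90207.2 Mb
interview recording: 3.768 Mbps × 2820 s × 1.10 = 11688.3 Mb
short film: 16.268 Mbps × 780 s × 1.10 = 13957.9 Mb
Total: 605987.4 Mb = 75748.4 MB.
= 70.55 GiB.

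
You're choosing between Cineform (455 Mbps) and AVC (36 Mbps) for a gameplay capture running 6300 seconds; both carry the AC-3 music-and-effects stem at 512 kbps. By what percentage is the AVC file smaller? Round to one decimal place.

92.0%

Audio: 512 kbps = 0.512 Mbps.
Cineform: 455.512 Mbps × 6300 s = 2869725.6 Mb = 358.716 GB.
AVC: 36.512 Mbps × 6300 s = 230025.6 Mb = 28.753 GB.
Reduction: (1 − 28.753/358.716) × 100 = 91.98%.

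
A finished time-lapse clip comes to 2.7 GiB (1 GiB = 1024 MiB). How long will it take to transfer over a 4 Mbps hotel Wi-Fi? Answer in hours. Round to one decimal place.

File: 2.7 GiB = 23192.8 Mb.
At 4 Mbps: 23192.8 / 4 = 5798.2 s ≈ 1.61 hours.

1.6 hours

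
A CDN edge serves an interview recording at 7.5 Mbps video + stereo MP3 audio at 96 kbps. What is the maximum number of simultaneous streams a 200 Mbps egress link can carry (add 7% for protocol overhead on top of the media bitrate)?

Audio: 96 kbps = 0.096 Mbps.
Per-viewer media rate: 7.596 Mbps.
On the wire with 7% overhead: 8.128 Mbps.
200 Mbps = 200.0 Mbps; 200.0 / 8.128 = 24.61 → 24 viewers.

24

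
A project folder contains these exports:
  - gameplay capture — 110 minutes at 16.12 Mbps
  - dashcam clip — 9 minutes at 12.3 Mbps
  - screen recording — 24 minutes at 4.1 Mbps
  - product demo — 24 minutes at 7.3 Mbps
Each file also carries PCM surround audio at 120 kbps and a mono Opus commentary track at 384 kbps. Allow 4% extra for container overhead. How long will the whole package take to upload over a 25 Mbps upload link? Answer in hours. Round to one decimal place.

1.6 hours

Audio total: 120 + 384 = 504 kbps = 0.504 Mbps.
gameplay capture: 16.624 Mbps × 6600 s × 1.04 = 114107.1 Mb
dashcam clip: 12.804 Mbps × 540 s × 1.04 = 7190.7 Mb
screen recording: 4.604 Mbps × 1440 s × 1.04 = 6895.0 Mb
product demo: 7.804 Mbps × 1440 s × 1.04 = 11687.3 Mb
Total: 139880.1 Mb = 17485.0 MB.
At 25 Mbps: 139880.1 / 25 = 5595 s ≈ 1.55 hours.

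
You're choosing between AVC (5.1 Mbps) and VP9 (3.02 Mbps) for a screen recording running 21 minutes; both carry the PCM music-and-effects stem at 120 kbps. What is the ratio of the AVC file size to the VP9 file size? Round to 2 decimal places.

1.66

21 min = 1260 s
Audio: 120 kbps = 0.120 Mbps.
AVC: 5.220 Mbps × 1260 s = 6577.2 Mb = 0.822 GB.
VP9: 3.140 Mbps × 1260 s = 3956.4 Mb = 0.495 GB.
Ratio: 0.822 / 0.495 = 1.662.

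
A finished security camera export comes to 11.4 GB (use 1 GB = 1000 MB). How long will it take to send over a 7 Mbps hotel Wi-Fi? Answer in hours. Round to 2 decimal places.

File: 11.4 GB = 91200.0 Mb.
At 7 Mbps: 91200.0 / 7 = 13028.6 s ≈ 3.62 hours.

3.62 hours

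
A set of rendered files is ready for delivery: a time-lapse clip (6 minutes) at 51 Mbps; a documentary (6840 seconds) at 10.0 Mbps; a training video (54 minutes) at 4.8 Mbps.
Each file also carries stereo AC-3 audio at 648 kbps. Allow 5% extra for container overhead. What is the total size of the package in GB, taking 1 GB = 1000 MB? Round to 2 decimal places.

Audio: 648 kbps = 0.648 Mbps.
time-lapse clip: 51.648 Mbps × 360 s × 1.05 = 19522.9 Mb
documentary: 10.648 Mbps × 6840 s × 1.05 = 76473.9 Mb
training video: 5.448 Mbps × 3240 s × 1.05 = 18534.1 Mb
Total: 114531.0 Mb = 14316.4 MB.
= 14.32 GB.

14.32 GB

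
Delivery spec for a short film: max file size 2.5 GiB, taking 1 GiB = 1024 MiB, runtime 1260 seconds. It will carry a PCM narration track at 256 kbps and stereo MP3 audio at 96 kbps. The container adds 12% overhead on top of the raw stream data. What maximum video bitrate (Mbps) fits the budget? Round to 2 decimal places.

Budget: 2.5 GiB = 21474.8 Mb.
Stream payload after overhead: 21474.8 / 1.12 = 19174.0 Mb.
Total bitrate budget: 19174.0 Mb / 1260 s = 15.217 Mbps.
Audio total: 256 + 96 = 352 kbps = 0.352 Mbps.
Video: 15.217 − 0.352 = 14.865 Mbps.

14.87 Mbps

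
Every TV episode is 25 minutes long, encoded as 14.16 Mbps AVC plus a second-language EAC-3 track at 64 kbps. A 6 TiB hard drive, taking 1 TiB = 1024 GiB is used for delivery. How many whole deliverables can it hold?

25 min = 1500 s
Audio: 64 kbps = 0.064 Mbps.
Total bitrate: 14.224 Mbps.
Per item: 14.224 Mbps × 1500 s = 21,336 Mb = 2,667 MB.
Capacity: 6 TiB = 52,776,558 Mb; 2473.59 items → 2473 complete.

2473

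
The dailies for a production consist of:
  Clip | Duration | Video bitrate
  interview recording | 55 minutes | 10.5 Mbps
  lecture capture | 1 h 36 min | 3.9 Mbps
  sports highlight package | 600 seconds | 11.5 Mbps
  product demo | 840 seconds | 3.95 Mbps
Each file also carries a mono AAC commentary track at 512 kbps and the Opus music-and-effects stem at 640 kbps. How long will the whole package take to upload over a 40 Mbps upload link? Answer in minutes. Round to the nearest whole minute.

33 minutes

Audio total: 512 + 640 = 1152 kbps = 1.152 Mbps.
interview recording: 11.652 Mbps × 3300 s = 38451.6 Mb
lecture capture: 5.052 Mbps × 5760 s = 29099.5 Mb
sports highlight package: 12.652 Mbps × 600 s = 7591.2 Mb
product demo: 5.102 Mbps × 840 s = 4285.7 Mb
Total: 79428.0 Mb = 9928.5 MB.
At 40 Mbps: 79428.0 / 40 = 1986 s ≈ 33.1 minutes.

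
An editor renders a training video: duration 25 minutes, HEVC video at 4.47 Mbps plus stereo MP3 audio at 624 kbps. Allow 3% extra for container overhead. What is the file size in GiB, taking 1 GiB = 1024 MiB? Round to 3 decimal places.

25 min = 1500 s
Audio: 624 kbps = 0.624 Mbps.
Total bitrate: 4.47 + 0.624 = 5.094 Mbps.
Stream data: 5.094 Mbps × 1500 s = 7641.0 Mb.
With 3% container overhead: ×1.03.
7,870 Mb = 983,778,750 bytes ÷ 1,073,741,824 = 0.9162 GiB.

0.916 GiB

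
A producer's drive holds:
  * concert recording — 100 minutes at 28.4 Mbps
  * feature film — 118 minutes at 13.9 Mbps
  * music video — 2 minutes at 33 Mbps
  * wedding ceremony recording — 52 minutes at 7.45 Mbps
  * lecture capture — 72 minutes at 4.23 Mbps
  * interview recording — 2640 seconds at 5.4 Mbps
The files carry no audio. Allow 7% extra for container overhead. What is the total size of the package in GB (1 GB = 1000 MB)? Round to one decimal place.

concert recording: 28.400 Mbps × 6000 s × 1.07 = 182328.0 Mb
feature film: 13.900 Mbps × 7080 s × 1.07 = 105300.8 Mb
music video: 33.000 Mbps × 120 s × 1.07 = 4237.2 Mb
wedding ceremony recording: 7.450 Mbps × 3120 s × 1.07 = 24871.1 Mb
lecture capture: 4.230 Mbps × 4320 s × 1.07 = 19552.8 Mb
interview recording: 5.400 Mbps × 2640 s × 1.07 = 15253.9 Mb
Total: 351543.8 Mb = 43943.0 MB.
= 43.94 GB.

43.9 GB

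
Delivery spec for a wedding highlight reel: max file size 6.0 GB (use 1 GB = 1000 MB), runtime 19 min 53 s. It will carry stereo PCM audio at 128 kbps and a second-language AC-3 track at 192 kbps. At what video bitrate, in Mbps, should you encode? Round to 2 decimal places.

Budget: 6.0 GB = 48000.0 Mb.
19 min 53 s = 1193 s
Total bitrate budget: 48000.0 Mb / 1193 s = 40.235 Mbps.
Audio total: 128 + 192 = 320 kbps = 0.320 Mbps.
Video: 40.235 − 0.320 = 39.915 Mbps.

39.91 Mbps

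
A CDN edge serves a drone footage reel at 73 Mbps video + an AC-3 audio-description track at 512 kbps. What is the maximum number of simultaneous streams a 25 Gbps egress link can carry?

Audio: 512 kbps = 0.512 Mbps.
Per-viewer media rate: 73.512 Mbps.
25 Gbps = 25,000 Mbps; 25,000 / 73.512 = 340.08 → 340 viewers.

340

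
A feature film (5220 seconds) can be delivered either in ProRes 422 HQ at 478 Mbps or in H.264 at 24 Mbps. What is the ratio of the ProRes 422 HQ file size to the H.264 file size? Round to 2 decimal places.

19.92

ProRes 422 HQ: 478.000 Mbps × 5220 s = 2495160.0 Mb = 311.895 GB.
H.264: 24.000 Mbps × 5220 s = 125280.0 Mb = 15.660 GB.
Ratio: 311.895 / 15.660 = 19.917.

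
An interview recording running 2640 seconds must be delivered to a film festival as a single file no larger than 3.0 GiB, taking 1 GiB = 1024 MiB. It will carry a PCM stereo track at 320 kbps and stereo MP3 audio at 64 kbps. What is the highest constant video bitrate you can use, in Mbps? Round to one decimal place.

Budget: 3.0 GiB = 25769.8 Mb.
Total bitrate budget: 25769.8 Mb / 2640 s = 9.761 Mbps.
Audio total: 320 + 64 = 384 kbps = 0.384 Mbps.
Video: 9.761 − 0.384 = 9.377 Mbps.

9.4 Mbps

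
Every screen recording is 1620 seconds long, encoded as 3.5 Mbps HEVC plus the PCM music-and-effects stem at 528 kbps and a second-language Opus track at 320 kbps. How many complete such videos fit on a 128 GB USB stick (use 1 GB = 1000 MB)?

Audio total: 528 + 320 = 848 kbps = 0.848 Mbps.
Total bitrate: 4.348 Mbps.
Per item: 4.348 Mbps × 1620 s = 7,044 Mb = 880.5 MB.
Capacity: 128 GB = 1,024,000 Mb; 145.38 items → 145 complete.

145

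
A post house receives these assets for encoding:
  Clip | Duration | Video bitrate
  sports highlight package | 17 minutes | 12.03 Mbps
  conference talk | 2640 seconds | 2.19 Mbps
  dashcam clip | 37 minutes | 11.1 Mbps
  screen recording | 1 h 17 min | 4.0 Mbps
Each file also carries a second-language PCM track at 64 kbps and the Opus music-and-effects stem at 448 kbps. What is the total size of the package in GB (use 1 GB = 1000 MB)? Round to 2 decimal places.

Audio total: 64 + 448 = 512 kbps = 0.512 Mbps.
sports highlight package: 12.542 Mbps × 1020 s = 12792.8 Mb
conference talk: 2.702 Mbps × 2640 s = 7133.3 Mb
dashcam clip: 11.612 Mbps × 2220 s = 25778.6 Mb
screen recording: 4.512 Mbps × 4620 s = 20845.4 Mb
Total: 66550.2 Mb = 8318.8 MB.
= 8.319 GB.

8.32 GB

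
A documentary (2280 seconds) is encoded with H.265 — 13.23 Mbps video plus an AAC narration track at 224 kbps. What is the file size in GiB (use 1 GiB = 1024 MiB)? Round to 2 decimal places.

3.57 GiB

Audio: 224 kbps = 0.224 Mbps.
Total bitrate: 13.23 + 0.224 = 13.454 Mbps.
Stream data: 13.454 Mbps × 2280 s = 30675.1 Mb.
30,675 Mb = 3,834,390,000 bytes ÷ 1,073,741,824 = 3.571 GiB.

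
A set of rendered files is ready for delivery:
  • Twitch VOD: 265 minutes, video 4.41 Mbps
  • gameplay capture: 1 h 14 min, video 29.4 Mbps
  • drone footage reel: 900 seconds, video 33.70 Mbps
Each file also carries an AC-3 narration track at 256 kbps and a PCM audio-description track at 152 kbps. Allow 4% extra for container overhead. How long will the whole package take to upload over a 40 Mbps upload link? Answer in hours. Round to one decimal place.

1.7 hours

Audio total: 256 + 152 = 408 kbps = 0.408 Mbps.
Twitch VOD: 4.818 Mbps × 15900 s × 1.04 = 79670.4 Mb
gameplay capture: 29.808 Mbps × 4440 s × 1.04 = 137641.4 Mb
drone footage reel: 34.108 Mbps × 900 s × 1.04 = 31925.1 Mb
Total: 249237.0 Mb = 31154.6 MB.
At 40 Mbps: 249237.0 / 40 = 6231 s ≈ 1.73 hours.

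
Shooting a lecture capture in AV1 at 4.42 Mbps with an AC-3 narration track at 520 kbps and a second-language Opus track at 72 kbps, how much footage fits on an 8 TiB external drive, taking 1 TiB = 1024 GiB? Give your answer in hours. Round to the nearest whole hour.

Audio total: 520 + 72 = 592 kbps = 0.592 Mbps.
Total bitrate: 4.42 + 0.592 = 5.012 Mbps.
Capacity: 8 TiB = 70,368,744 Mb.
Recording time: 70,368,744 / 5.012 = 14,040,053 s ≈ 3,900 hours.

3900 hours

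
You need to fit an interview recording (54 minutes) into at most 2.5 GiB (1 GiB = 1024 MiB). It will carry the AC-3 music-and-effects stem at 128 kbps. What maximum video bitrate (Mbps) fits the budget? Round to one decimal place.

6.5 Mbps

Budget: 2.5 GiB = 21474.8 Mb.
54 min = 3240 s
Total bitrate budget: 21474.8 Mb / 3240 s = 6.628 Mbps.
Audio: 128 kbps = 0.128 Mbps.
Video: 6.628 − 0.128 = 6.500 Mbps.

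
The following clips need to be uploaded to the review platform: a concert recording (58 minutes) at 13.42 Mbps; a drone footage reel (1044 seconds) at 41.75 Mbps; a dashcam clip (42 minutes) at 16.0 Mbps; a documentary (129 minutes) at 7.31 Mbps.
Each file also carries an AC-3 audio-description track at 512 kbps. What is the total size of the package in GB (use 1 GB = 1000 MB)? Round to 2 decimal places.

Audio: 512 kbps = 0.512 Mbps.
concert recording: 13.932 Mbps × 3480 s = 48483.4 Mb
drone footage reel: 42.262 Mbps × 1044 s = 44121.5 Mb
dashcam clip: 16.512 Mbps × 2520 s = 41610.2 Mb
documentary: 7.822 Mbps × 7740 s = 60542.3 Mb
Total: 194757.4 Mb = 24344.7 MB.
= 24.34 GB.

24.34 GB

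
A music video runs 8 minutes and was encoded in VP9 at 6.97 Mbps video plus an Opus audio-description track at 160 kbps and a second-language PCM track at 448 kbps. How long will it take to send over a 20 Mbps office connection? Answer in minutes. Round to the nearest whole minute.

8 min = 480 s
Audio total: 160 + 448 = 608 kbps = 0.608 Mbps.
Total bitrate: 7.578 Mbps.
File: 7.578 Mbps × 480 s = 3637.4 Mb.
At 20 Mbps: 3637.4 / 20 = 181.9 s ≈ 3.03 minutes.

3 minutes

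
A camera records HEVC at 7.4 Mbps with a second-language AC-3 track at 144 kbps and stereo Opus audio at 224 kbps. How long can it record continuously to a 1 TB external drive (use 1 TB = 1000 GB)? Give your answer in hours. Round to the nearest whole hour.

286 hours

Audio total: 144 + 224 = 368 kbps = 0.368 Mbps.
Total bitrate: 7.4 + 0.368 = 7.768 Mbps.
Capacity: 1 TB = 8,000,000 Mb.
Recording time: 8,000,000 / 7.768 = 1,029,866 s ≈ 286 hours.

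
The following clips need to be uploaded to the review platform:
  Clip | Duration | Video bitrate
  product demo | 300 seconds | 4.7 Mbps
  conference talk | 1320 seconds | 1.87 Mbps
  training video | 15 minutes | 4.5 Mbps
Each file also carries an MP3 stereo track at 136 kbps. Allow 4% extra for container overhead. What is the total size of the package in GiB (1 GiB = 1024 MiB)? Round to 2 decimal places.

Audio: 136 kbps = 0.136 Mbps.
product demo: 4.836 Mbps × 300 s × 1.04 = 1508.8 Mb
conference talk: 2.006 Mbps × 1320 s × 1.04 = 2753.8 Mb
training video: 4.636 Mbps × 900 s × 1.04 = 4339.3 Mb
Total: 8602.0 Mb = 1075.2 MB.
= 1.001 GiB.

1.00 GiB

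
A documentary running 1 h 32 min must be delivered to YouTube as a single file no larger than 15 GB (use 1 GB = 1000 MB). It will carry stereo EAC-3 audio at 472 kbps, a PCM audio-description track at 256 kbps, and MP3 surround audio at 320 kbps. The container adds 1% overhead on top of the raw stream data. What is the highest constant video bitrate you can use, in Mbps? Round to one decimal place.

20.5 Mbps

Budget: 15 GB = 120000.0 Mb.
Stream payload after overhead: 120000.0 / 1.01 = 118811.9 Mb.
1 h 32 min = 92 min = 5520 s
Total bitrate budget: 118811.9 Mb / 5520 s = 21.524 Mbps.
Audio total: 472 + 256 + 320 = 1048 kbps = 1.048 Mbps.
Video: 21.524 − 1.048 = 20.476 Mbps.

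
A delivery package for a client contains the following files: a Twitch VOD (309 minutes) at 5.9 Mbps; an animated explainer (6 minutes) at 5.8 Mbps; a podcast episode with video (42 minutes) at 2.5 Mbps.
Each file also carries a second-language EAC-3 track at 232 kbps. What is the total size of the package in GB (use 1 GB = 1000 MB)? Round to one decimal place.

15.3 GB

Audio: 232 kbps = 0.232 Mbps.
Twitch VOD: 6.132 Mbps × 18540 s = 113687.3 Mb
animated explainer: 6.032 Mbps × 360 s = 2171.5 Mb
podcast episode with video: 2.732 Mbps × 2520 s = 6884.6 Mb
Total: 122743.4 Mb = 15342.9 MB.
= 15.34 GB.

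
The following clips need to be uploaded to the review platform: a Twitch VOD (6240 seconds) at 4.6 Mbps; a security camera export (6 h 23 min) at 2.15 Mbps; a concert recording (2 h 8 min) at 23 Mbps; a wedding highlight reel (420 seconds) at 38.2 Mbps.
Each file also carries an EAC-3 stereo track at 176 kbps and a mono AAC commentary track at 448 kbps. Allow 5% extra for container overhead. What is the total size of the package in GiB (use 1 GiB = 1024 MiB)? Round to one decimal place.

35.9 GiB

Audio total: 176 + 448 = 624 kbps = 0.624 Mbps.
Twitch VOD: 5.224 Mbps × 6240 s × 1.05 = 34227.6 Mb
security camera export: 2.774 Mbps × 22980 s × 1.05 = 66933.8 Mb
concert recording: 23.624 Mbps × 7680 s × 1.05 = 190503.9 Mb
wedding highlight reel: 38.824 Mbps × 420 s × 1.05 = 17121.4 Mb
Total: 308786.8 Mb = 38598.4 MB.
= 35.95 GiB.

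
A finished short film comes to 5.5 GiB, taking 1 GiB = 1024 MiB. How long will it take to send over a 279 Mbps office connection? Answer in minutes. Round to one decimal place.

2.8 minutes

File: 5.5 GiB = 47244.6 Mb.
At 279 Mbps: 47244.6 / 279 = 169.3 s ≈ 2.82 minutes.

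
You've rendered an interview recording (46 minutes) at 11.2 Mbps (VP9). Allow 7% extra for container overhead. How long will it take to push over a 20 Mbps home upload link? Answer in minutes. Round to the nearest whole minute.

28 minutes

46 min = 2760 s
File: 11.200 Mbps × 2760 s = 30912.0 Mb.
With 7% container overhead: ×1.07. → 33075.8 Mb.
At 20 Mbps: 33075.8 / 20 = 1653.8 s ≈ 27.6 minutes.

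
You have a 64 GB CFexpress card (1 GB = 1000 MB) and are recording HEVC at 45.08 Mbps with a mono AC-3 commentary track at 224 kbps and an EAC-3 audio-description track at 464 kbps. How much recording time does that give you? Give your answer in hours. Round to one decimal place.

3.1 hours

Audio total: 224 + 464 = 688 kbps = 0.688 Mbps.
Total bitrate: 45.08 + 0.688 = 45.768 Mbps.
Capacity: 64 GB = 512,000 Mb.
Recording time: 512,000 / 45.768 = 11,187 s ≈ 3.11 hours.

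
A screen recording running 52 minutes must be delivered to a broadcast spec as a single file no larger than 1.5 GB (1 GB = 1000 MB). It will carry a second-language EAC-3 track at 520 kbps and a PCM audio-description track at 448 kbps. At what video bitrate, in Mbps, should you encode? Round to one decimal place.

2.9 Mbps

Budget: 1.5 GB = 12000.0 Mb.
52 min = 3120 s
Total bitrate budget: 12000.0 Mb / 3120 s = 3.846 Mbps.
Audio total: 520 + 448 = 968 kbps = 0.968 Mbps.
Video: 3.846 − 0.968 = 2.878 Mbps.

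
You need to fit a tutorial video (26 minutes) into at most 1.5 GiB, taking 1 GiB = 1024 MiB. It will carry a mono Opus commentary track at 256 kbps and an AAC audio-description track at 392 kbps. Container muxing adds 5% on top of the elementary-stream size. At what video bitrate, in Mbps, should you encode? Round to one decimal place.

Budget: 1.5 GiB = 12884.9 Mb.
Stream payload after overhead: 12884.9 / 1.05 = 12271.3 Mb.
26 min = 1560 s
Total bitrate budget: 12271.3 Mb / 1560 s = 7.866 Mbps.
Audio total: 256 + 392 = 648 kbps = 0.648 Mbps.
Video: 7.866 − 0.648 = 7.218 Mbps.

7.2 Mbps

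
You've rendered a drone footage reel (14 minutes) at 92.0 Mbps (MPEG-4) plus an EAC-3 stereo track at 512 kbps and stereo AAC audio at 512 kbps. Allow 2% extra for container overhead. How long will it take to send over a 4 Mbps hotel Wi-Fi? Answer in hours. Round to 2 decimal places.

14 min = 840 s
Audio total: 512 + 512 = 1024 kbps = 1.024 Mbps.
Total bitrate: 93.024 Mbps.
File: 93.024 Mbps × 840 s = 78140.2 Mb.
With 2% container overhead: ×1.02. → 79703.0 Mb.
At 4 Mbps: 79703.0 / 4 = 19925.7 s ≈ 5.53 hours.

5.53 hours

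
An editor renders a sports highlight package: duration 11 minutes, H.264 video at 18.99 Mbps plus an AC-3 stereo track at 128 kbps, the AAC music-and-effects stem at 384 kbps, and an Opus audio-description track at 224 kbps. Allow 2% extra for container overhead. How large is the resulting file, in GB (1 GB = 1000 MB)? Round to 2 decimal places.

1.66 GB

11 min = 660 s
Audio total: 128 + 384 + 224 = 736 kbps = 0.736 Mbps.
Total bitrate: 18.99 + 0.736 = 19.726 Mbps.
Stream data: 19.726 Mbps × 660 s = 13019.2 Mb.
With 2% container overhead: ×1.02.
13,280 Mb ÷ 8 = 1,660 MB → 1.660 GB.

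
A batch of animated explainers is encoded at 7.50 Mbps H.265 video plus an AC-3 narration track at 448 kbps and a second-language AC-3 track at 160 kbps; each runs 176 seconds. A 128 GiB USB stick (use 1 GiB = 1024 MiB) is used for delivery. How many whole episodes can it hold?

Audio total: 448 + 160 = 608 kbps = 0.608 Mbps.
Total bitrate: 8.108 Mbps.
Per item: 8.108 Mbps × 176 s = 1,427 Mb = 178.4 MB.
Capacity: 128 GiB = 1,099,512 Mb; 770.50 items → 770 complete.

770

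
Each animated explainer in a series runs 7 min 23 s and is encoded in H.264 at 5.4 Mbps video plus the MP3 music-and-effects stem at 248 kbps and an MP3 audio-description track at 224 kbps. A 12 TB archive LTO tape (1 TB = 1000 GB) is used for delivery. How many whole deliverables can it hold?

7 min 23 s = 443 s
Audio total: 248 + 224 = 472 kbps = 0.472 Mbps.
Total bitrate: 5.872 Mbps.
Per item: 5.872 Mbps × 443 s = 2,601 Mb = 325.2 MB.
Capacity: 12 TB = 96,000,000 Mb; 36904.68 items → 36904 complete.

36904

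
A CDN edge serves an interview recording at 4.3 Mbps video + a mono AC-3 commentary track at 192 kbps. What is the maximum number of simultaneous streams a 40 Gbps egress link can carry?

8904

Audio: 192 kbps = 0.192 Mbps.
Per-viewer media rate: 4.492 Mbps.
40 Gbps = 40,000 Mbps; 40,000 / 4.492 = 8904.72 → 8904 viewers.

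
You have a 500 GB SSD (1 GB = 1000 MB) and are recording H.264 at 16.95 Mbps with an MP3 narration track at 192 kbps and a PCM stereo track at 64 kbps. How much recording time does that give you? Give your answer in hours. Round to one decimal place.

Audio total: 192 + 64 = 256 kbps = 0.256 Mbps.
Total bitrate: 16.95 + 0.256 = 17.206 Mbps.
Capacity: 500 GB = 4,000,000 Mb.
Recording time: 4,000,000 / 17.206 = 232,477 s ≈ 64.6 hours.

64.6 hours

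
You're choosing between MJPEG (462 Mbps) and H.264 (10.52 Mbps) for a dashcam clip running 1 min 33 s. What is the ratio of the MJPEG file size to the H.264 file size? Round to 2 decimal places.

43.92

1 min 33 s = 93 s
MJPEG: 462.000 Mbps × 93 s = 42966.0 Mb = 5.002 GiB.
H.264: 10.520 Mbps × 93 s = 978.4 Mb = 0.114 GiB.
Ratio: 5.002 / 0.114 = 43.916.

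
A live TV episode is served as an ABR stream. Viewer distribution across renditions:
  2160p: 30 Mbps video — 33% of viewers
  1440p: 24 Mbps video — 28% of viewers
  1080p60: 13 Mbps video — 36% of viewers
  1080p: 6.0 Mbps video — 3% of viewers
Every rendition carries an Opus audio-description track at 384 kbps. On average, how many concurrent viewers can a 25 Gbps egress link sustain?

Audio: 384 kbps = 0.384 Mbps.
Average per-viewer bitrate: 0.33×30.384 + 0.28×24.384 + 0.36×13.384 + 0.03×6.384 = 21.864 Mbps.
25 Gbps = 25,000 Mbps; 25,000 / 21.864 = 1143.43 → 1143.

1143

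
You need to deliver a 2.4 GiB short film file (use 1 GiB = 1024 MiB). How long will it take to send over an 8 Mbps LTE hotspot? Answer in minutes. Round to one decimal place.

42.9 minutes

File: 2.4 GiB = 20615.8 Mb.
At 8 Mbps: 20615.8 / 8 = 2577.0 s ≈ 42.9 minutes.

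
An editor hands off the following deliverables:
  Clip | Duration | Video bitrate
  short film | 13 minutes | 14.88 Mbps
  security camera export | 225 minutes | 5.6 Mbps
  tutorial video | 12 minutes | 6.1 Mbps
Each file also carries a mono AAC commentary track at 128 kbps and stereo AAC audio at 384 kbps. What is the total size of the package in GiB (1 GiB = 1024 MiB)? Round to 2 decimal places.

11.56 GiB

Audio total: 128 + 384 = 512 kbps = 0.512 Mbps.
short film: 15.392 Mbps × 780 s = 12005.8 Mb
security camera export: 6.112 Mbps × 13500 s = 82512.0 Mb
tutorial video: 6.612 Mbps × 720 s = 4760.6 Mb
Total: 99278.4 Mb = 12409.8 MB.
= 11.56 GiB.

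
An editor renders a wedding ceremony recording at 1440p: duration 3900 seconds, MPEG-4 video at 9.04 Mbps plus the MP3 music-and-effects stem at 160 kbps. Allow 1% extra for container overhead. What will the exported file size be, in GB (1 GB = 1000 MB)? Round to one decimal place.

4.5 GB

Audio: 160 kbps = 0.160 Mbps.
Total bitrate: 9.04 + 0.160 = 9.200 Mbps.
Stream data: 9.200 Mbps × 3900 s = 35880.0 Mb.
With 1% container overhead: ×1.01.
36,239 Mb ÷ 8 = 4,530 MB → 4.530 GB.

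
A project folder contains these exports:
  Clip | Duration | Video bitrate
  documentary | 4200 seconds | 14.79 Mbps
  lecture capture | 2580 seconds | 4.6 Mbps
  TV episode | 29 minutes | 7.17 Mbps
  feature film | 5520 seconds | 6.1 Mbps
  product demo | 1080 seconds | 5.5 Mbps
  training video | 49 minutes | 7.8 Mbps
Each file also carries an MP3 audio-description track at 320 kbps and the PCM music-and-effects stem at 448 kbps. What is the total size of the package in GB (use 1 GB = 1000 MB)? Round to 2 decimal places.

Audio total: 320 + 448 = 768 kbps = 0.768 Mbps.
documentary: 15.558 Mbps × 4200 s = 65343.6 Mb
lecture capture: 5.368 Mbps × 2580 s = 13849.4 Mb
TV episode: 7.938 Mbps × 1740 s = 13812.1 Mb
feature film: 6.868 Mbps × 5520 s = 37911.4 Mb
product demo: 6.268 Mbps × 1080 s = 6769.4 Mb
training video: 8.568 Mbps × 2940 s = 25189.9 Mb
Total: 162875.9 Mb = 20359.5 MB.
= 20.36 GB.

20.36 GB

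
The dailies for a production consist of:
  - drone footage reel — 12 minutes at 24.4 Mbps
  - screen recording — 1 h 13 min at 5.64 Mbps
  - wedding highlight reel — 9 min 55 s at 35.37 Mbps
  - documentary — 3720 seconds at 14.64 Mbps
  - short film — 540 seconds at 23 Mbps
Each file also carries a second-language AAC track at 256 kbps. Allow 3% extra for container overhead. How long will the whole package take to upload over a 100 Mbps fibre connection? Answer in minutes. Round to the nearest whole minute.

Audio: 256 kbps = 0.256 Mbps.
drone footage reel: 24.656 Mbps × 720 s × 1.03 = 18284.9 Mb
screen recording: 5.896 Mbps × 4380 s × 1.03 = 26599.2 Mb
wedding highlight reel: 35.626 Mbps × 595 s × 1.03 = 21833.4 Mb
documentary: 14.896 Mbps × 3720 s × 1.03 = 57075.5 Mb
short film: 23.256 Mbps × 540 s × 1.03 = 12935.0 Mb
Total: 136728.0 Mb = 17091.0 MB.
At 100 Mbps: 136728.0 / 100 = 1367 s ≈ 22.8 minutes.

23 minutes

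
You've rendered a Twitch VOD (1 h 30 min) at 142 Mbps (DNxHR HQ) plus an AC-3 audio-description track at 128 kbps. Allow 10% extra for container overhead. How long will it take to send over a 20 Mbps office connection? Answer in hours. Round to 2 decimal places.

1 h 30 min = 90 min = 5400 s
Audio: 128 kbps = 0.128 Mbps.
Total bitrate: 142.128 Mbps.
File: 142.128 Mbps × 5400 s = 767491.2 Mb.
With 10% container overhead: ×1.10. → 844240.3 Mb.
At 20 Mbps: 844240.3 / 20 = 42212.0 s ≈ 11.7 hours.

11.73 hours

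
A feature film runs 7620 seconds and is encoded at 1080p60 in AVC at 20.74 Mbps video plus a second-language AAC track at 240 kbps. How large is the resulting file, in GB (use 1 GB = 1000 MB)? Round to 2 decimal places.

Audio: 240 kbps = 0.240 Mbps.
Total bitrate: 20.74 + 0.240 = 20.980 Mbps.
Stream data: 20.980 Mbps × 7620 s = 159867.6 Mb.
159,868 Mb ÷ 8 = 19,983 MB → 19.98 GB.

19.98 GB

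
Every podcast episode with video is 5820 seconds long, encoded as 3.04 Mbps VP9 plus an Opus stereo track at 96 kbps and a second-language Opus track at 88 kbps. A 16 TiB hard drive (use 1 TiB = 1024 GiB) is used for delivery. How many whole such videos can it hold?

Audio total: 96 + 88 = 184 kbps = 0.184 Mbps.
Total bitrate: 3.224 Mbps.
Per item: 3.224 Mbps × 5820 s = 18,764 Mb = 2,345 MB.
Capacity: 16 TiB = 140,737,488 Mb; 7500.53 items → 7500 complete.

7500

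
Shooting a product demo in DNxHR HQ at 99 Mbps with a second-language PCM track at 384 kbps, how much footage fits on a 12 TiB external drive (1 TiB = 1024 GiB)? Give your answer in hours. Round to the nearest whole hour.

295 hours

Audio: 384 kbps = 0.384 Mbps.
Total bitrate: 99 + 0.384 = 99.384 Mbps.
Capacity: 12 TiB = 105,553,116 Mb.
Recording time: 105,553,116 / 99.384 = 1,062,074 s ≈ 295 hours.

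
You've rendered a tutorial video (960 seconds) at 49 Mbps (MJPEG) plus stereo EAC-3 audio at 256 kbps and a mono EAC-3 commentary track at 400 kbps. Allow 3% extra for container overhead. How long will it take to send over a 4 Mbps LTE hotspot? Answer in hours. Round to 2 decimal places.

Audio total: 256 + 400 = 656 kbps = 0.656 Mbps.
Total bitrate: 49.656 Mbps.
File: 49.656 Mbps × 960 s = 47669.8 Mb.
With 3% container overhead: ×1.03. → 49099.9 Mb.
At 4 Mbps: 49099.9 / 4 = 12275.0 s ≈ 3.41 hours.

3.41 hours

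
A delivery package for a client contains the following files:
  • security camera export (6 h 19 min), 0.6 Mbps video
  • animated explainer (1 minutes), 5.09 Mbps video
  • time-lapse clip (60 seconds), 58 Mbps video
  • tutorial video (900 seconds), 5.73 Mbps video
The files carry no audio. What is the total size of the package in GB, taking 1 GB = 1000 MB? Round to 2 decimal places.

2.82 GB

security camera export: 0.600 Mbps × 22740 s = 13644.0 Mb
animated explainer: 5.090 Mbps × 60 s = 305.4 Mb
time-lapse clip: 58.000 Mbps × 60 s = 3480.0 Mb
tutorial video: 5.730 Mbps × 900 s = 5157.0 Mb
Total: 22586.4 Mb = 2823.3 MB.
= 2.823 GB.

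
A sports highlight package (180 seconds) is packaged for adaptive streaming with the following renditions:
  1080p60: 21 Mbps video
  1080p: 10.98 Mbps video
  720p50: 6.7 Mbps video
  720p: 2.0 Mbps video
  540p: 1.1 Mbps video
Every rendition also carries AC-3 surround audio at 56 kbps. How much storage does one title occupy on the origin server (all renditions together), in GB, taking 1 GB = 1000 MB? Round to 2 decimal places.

Audio: 56 kbps = 0.056 Mbps.
Sum of rendition bitrates: (21+0.056) + (10.98+0.056) + (6.7+0.056) + (2.0+0.056) + (1.1+0.056) = 42.060 Mbps.
× 180 s = 7,571 Mb = 946.4 MB = 0.9464 GB.

0.95 GB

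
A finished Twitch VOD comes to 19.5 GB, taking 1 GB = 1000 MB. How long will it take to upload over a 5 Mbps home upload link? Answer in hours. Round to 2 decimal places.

File: 19.5 GB = 156000.0 Mb.
At 5 Mbps: 156000.0 / 5 = 31200.0 s ≈ 8.67 hours.

8.67 hours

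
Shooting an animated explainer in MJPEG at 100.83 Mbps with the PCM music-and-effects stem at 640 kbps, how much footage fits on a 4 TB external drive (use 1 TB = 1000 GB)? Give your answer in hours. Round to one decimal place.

Audio: 640 kbps = 0.640 Mbps.
Total bitrate: 100.83 + 0.640 = 101.470 Mbps.
Capacity: 4 TB = 32,000,000 Mb.
Recording time: 32,000,000 / 101.470 = 315,364 s ≈ 87.6 hours.

87.6 hours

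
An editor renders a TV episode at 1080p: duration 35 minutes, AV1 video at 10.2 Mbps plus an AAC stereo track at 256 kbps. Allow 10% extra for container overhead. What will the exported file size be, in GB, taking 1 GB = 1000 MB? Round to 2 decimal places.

35 min = 2100 s
Audio: 256 kbps = 0.256 Mbps.
Total bitrate: 10.2 + 0.256 = 10.456 Mbps.
Stream data: 10.456 Mbps × 2100 s = 21957.6 Mb.
With 10% container overhead: ×1.10.
24,153 Mb ÷ 8 = 3,019 MB → 3.019 GB.

3.02 GB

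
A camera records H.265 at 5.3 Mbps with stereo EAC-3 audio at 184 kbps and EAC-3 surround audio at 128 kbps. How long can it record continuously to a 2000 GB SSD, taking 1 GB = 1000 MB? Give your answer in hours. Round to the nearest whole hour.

Audio total: 184 + 128 = 312 kbps = 0.312 Mbps.
Total bitrate: 5.3 + 0.312 = 5.612 Mbps.
Capacity: 2000 GB = 16,000,000 Mb.
Recording time: 16,000,000 / 5.612 = 2,851,033 s ≈ 792 hours.

792 hours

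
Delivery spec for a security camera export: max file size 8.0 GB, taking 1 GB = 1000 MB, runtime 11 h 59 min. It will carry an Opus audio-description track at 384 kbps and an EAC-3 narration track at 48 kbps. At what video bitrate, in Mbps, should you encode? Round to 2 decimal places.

Budget: 8.0 GB = 64000.0 Mb.
11 h 59 min = 719 min = 43140 s
Total bitrate budget: 64000.0 Mb / 43140 s = 1.484 Mbps.
Audio total: 384 + 48 = 432 kbps = 0.432 Mbps.
Video: 1.484 − 0.432 = 1.052 Mbps.

1.05 Mbps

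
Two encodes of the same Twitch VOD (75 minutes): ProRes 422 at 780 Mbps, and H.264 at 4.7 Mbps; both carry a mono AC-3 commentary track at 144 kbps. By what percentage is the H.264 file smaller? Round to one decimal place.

99.4%

75 min = 4500 s
Audio: 144 kbps = 0.144 Mbps.
ProRes 422: 780.144 Mbps × 4500 s = 3510648.0 Mb = 408.693 GiB.
H.264: 4.844 Mbps × 4500 s = 21798.0 Mb = 2.538 GiB.
Reduction: (1 − 2.538/408.693) × 100 = 99.38%.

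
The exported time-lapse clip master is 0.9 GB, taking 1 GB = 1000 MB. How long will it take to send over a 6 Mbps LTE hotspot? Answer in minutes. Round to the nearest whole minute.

20 minutes

File: 0.9 GB = 7200.0 Mb.
At 6 Mbps: 7200.0 / 6 = 1200.0 s ≈ 20 minutes.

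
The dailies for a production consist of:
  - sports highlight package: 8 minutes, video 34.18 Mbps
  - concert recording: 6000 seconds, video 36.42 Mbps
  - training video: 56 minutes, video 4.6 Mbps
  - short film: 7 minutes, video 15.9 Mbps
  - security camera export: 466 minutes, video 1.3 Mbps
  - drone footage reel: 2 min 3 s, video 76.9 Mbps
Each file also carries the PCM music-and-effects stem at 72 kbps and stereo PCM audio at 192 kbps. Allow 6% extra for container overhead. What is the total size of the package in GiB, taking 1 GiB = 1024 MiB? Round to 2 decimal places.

Audio total: 72 + 192 = 264 kbps = 0.264 Mbps.
sports highlight package: 34.444 Mbps × 480 s × 1.06 = 17525.1 Mb
concert recording: 36.684 Mbps × 6000 s × 1.06 = 233310.2 Mb
training video: 4.864 Mbps × 3360 s × 1.06 = 17323.6 Mb
short film: 16.164 Mbps × 420 s × 1.06 = 7196.2 Mb
security camera export: 1.564 Mbps × 27960 s × 1.06 = 46353.2 Mb
drone footage reel: 77.164 Mbps × 123 s × 1.06 = 10060.6 Mb
Total: 331769.0 Mb = 41471.1 MB.
= 38.62 GiB.

38.62 GiB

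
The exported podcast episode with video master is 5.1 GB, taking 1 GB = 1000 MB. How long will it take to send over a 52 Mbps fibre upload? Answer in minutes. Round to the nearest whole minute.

File: 5.1 GB = 40800.0 Mb.
At 52 Mbps: 40800.0 / 52 = 784.6 s ≈ 13.1 minutes.

13 minutes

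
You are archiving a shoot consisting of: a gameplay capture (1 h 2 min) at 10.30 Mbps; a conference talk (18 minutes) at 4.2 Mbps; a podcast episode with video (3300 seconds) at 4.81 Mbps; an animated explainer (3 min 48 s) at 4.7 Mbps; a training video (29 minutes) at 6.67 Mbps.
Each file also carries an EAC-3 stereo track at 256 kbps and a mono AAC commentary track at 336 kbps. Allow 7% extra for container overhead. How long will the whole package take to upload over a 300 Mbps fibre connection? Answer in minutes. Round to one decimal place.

Audio total: 256 + 336 = 592 kbps = 0.592 Mbps.
gameplay capture: 10.892 Mbps × 3720 s × 1.07 = 43354.5 Mb
conference talk: 4.792 Mbps × 1080 s × 1.07 = 5537.6 Mb
podcast episode with video: 5.402 Mbps × 3300 s × 1.07 = 19074.5 Mb
animated explainer: 5.292 Mbps × 228 s × 1.07 = 1291.0 Mb
training video: 7.262 Mbps × 1740 s × 1.07 = 13520.4 Mb
Total: 82778.0 Mb = 10347.3 MB.
At 300 Mbps: 82778.0 / 300 = 276 s ≈ 4.6 minutes.

4.6 minutes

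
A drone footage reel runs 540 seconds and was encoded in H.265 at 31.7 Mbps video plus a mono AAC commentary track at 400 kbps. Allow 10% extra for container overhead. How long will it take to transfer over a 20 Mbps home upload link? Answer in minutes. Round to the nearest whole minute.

16 minutes

Audio: 400 kbps = 0.400 Mbps.
Total bitrate: 32.100 Mbps.
File: 32.100 Mbps × 540 s = 17334.0 Mb.
With 10% container overhead: ×1.10. → 19067.4 Mb.
At 20 Mbps: 19067.4 / 20 = 953.4 s ≈ 15.9 minutes.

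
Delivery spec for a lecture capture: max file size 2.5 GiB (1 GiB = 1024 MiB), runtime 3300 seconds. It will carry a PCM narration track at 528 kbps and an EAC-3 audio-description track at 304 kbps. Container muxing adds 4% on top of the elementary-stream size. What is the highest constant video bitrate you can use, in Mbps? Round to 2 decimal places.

Budget: 2.5 GiB = 21474.8 Mb.
Stream payload after overhead: 21474.8 / 1.04 = 20648.9 Mb.
Total bitrate budget: 20648.9 Mb / 3300 s = 6.257 Mbps.
Audio total: 528 + 304 = 832 kbps = 0.832 Mbps.
Video: 6.257 − 0.832 = 5.425 Mbps.

5.43 Mbps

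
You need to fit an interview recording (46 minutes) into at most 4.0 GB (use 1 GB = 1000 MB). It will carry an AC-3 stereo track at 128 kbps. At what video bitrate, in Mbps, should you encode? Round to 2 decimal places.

11.47 Mbps

Budget: 4.0 GB = 32000.0 Mb.
46 min = 2760 s
Total bitrate budget: 32000.0 Mb / 2760 s = 11.594 Mbps.
Audio: 128 kbps = 0.128 Mbps.
Video: 11.594 − 0.128 = 11.466 Mbps.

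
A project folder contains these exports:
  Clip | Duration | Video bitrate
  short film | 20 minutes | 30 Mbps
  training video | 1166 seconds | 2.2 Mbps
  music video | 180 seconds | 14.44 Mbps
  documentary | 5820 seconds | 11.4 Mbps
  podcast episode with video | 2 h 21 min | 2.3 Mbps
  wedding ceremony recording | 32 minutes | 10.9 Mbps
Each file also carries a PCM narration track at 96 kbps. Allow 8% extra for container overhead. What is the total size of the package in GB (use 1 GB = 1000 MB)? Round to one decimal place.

20.2 GB

Audio: 96 kbps = 0.096 Mbps.
short film: 30.096 Mbps × 1200 s × 1.08 = 39004.4 Mb
training video: 2.296 Mbps × 1166 s × 1.08 = 2891.3 Mb
music video: 14.536 Mbps × 180 s × 1.08 = 2825.8 Mb
documentary: 11.496 Mbps × 5820 s × 1.08 = 72259.3 Mb
podcast episode with video: 2.396 Mbps × 8460 s × 1.08 = 21891.8 Mb
wedding ceremony recording: 10.996 Mbps × 1920 s × 1.08 = 22801.3 Mb
Total: 161673.9 Mb = 20209.2 MB.
= 20.21 GB.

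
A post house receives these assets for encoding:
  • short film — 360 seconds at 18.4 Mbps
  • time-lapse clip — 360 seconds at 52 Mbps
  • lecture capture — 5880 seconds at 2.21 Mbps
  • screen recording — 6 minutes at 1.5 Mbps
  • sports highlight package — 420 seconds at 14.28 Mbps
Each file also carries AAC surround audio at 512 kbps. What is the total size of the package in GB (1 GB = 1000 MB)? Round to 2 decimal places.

Audio: 512 kbps = 0.512 Mbps.
short film: 18.912 Mbps × 360 s = 6808.3 Mb
time-lapse clip: 52.512 Mbps × 360 s = 18904.3 Mb
lecture capture: 2.722 Mbps × 5880 s = 16005.4 Mb
screen recording: 2.012 Mbps × 360 s = 724.3 Mb
sports highlight package: 14.792 Mbps × 420 s = 6212.6 Mb
Total: 48655.0 Mb = 6081.9 MB.
= 6.082 GB.

6.08 GB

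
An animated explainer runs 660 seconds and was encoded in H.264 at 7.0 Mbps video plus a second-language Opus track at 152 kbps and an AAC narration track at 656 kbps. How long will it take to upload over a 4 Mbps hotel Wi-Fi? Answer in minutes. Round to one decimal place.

21.5 minutes

Audio total: 152 + 656 = 808 kbps = 0.808 Mbps.
Total bitrate: 7.808 Mbps.
File: 7.808 Mbps × 660 s = 5153.3 Mb.
At 4 Mbps: 5153.3 / 4 = 1288.3 s ≈ 21.5 minutes.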